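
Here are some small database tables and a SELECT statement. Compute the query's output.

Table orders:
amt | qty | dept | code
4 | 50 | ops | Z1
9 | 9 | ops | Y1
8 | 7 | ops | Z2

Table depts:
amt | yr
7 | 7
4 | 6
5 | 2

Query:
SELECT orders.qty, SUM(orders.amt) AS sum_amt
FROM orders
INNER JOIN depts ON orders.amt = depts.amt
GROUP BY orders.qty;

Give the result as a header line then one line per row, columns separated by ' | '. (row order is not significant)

After JOIN depts (1 rows):
orders.amt | orders.qty | orders.dept | orders.code | depts.amt | depts.yr
4 | 50 | ops | Z1 | 4 | 6
After GROUP BY (1 rows):
orders.qty | sum_amt
50 | 4

== RESULT ==
orders.qty | sum_amt
50 | 4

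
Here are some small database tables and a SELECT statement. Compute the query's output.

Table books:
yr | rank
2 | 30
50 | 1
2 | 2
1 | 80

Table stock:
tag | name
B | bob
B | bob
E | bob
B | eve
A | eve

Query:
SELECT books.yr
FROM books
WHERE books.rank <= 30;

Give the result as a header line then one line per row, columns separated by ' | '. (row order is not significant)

After WHERE (3 rows):
books.yr | books.rank
2 | 30
50 | 1
2 | 2
After SELECT (3 rows):
books.yr
2
50
2

== RESULT ==
books.yr
2
50
2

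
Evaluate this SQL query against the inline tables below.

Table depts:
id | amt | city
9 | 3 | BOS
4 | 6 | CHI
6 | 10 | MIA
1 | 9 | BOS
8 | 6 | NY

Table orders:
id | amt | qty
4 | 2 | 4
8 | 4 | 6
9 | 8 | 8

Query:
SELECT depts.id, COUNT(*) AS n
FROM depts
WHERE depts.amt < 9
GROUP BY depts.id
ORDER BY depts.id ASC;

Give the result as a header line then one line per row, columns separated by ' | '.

== RESULT ==
depts.id | n
4 | 1
8 | 1
9 | 1

Derivation:
After WHERE (3 rows):
depts.id | depts.amt | depts.city
9 | 3 | BOS
4 | 6 | CHI
8 | 6 | NY
After GROUP BY (3 rows):
depts.id | n
9 | 1
4 | 1
8 | 1
After ORDER BY (3 rows):
depts.id | n
4 | 1
8 | 1
9 | 1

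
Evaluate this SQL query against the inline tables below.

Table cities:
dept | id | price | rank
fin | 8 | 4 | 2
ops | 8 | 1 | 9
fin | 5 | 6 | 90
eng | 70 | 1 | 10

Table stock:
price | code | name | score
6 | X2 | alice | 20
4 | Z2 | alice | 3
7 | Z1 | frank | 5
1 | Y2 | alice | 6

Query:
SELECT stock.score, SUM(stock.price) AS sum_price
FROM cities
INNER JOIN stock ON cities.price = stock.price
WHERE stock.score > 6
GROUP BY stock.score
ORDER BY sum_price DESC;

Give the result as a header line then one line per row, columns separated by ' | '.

After JOIN stock (4 rows):
cities.dept | cities.id | cities.price | cities.rank | stock.price | stock.code | stock.name | stock.score
fin | 8 | 4 | 2 | 4 | Z2 | alice | 3
ops | 8 | 1 | 9 | 1 | Y2 | alice | 6
fin | 5 | 6 | 90 | 6 | X2 | alice | 20
eng | 70 | 1 | 10 | 1 | Y2 | alice | 6
After WHERE (1 rows):
cities.dept | cities.id | cities.price | cities.rank | stock.price | stock.code | stock.name | stock.score
fin | 5 | 6 | 90 | 6 | X2 | alice | 20
After GROUP BY (1 rows):
stock.score | sum_price
20 | 6
After ORDER BY (1 rows):
stock.score | sum_price
20 | 6

== RESULT ==
stock.score | sum_price
20 | 6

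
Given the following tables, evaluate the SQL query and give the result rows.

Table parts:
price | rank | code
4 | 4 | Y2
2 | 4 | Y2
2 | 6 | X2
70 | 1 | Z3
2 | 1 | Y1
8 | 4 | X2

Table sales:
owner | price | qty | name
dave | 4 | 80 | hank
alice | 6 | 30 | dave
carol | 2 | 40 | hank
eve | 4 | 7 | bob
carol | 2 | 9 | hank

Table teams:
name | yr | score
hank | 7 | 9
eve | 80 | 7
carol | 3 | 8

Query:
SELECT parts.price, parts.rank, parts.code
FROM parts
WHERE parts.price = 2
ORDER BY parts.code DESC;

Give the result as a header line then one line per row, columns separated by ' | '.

== RESULT ==
parts.price | parts.rank | parts.code
2 | 4 | Y2
2 | 1 | Y1
2 | 6 | X2

Derivation:
After WHERE (3 rows):
parts.price | parts.rank | parts.code
2 | 4 | Y2
2 | 6 | X2
2 | 1 | Y1
After SELECT (3 rows):
parts.price | parts.rank | parts.code
2 | 4 | Y2
2 | 6 | X2
2 | 1 | Y1
After ORDER BY (3 rows):
parts.price | parts.rank | parts.code
2 | 4 | Y2
2 | 1 | Y1
2 | 6 | X2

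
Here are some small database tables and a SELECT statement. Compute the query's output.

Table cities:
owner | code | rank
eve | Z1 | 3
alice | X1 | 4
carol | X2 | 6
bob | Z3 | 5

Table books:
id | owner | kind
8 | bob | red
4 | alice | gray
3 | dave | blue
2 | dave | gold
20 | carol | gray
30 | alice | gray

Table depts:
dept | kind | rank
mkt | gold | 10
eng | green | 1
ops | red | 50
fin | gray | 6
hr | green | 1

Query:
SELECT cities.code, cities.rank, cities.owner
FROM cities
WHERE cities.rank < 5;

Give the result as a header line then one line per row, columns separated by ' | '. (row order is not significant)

After WHERE (2 rows):
cities.owner | cities.code | cities.rank
eve | Z1 | 3
alice | X1 | 4
After SELECT (2 rows):
cities.code | cities.rank | cities.owner
Z1 | 3 | eve
X1 | 4 | alice

== RESULT ==
cities.code | cities.rank | cities.owner
Z1 | 3 | eve
X1 | 4 | alice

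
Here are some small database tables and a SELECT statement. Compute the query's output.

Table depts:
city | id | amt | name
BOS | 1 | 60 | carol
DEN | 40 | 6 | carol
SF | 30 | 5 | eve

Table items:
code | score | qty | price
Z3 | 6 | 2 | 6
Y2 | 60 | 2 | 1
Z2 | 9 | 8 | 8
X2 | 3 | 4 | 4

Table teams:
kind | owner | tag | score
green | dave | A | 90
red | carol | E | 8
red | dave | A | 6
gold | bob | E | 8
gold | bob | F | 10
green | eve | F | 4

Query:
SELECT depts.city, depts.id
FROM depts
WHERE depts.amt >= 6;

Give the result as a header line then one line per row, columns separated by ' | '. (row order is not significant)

== RESULT ==
depts.city | depts.id
BOS | 1
DEN | 40

Derivation:
After WHERE (2 rows):
depts.city | depts.id | depts.amt | depts.name
BOS | 1 | 60 | carol
DEN | 40 | 6 | carol
After SELECT (2 rows):
depts.city | depts.id
BOS | 1
DEN | 40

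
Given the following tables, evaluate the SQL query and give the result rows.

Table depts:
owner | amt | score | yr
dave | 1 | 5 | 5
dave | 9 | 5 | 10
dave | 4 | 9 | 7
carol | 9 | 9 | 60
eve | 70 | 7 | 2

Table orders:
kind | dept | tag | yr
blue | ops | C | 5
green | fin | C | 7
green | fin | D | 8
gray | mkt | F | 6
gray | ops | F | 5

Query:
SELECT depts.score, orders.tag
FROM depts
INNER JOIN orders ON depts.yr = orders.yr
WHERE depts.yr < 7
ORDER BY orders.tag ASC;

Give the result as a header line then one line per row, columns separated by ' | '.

== RESULT ==
depts.score | orders.tag
5 | C
5 | F

Derivation:
After JOIN orders (3 rows):
depts.owner | depts.amt | depts.score | depts.yr | orders.kind | orders.dept | orders.tag | orders.yr
dave | 1 | 5 | 5 | blue | ops | C | 5
dave | 1 | 5 | 5 | gray | ops | F | 5
dave | 4 | 9 | 7 | green | fin | C | 7
After WHERE (2 rows):
depts.owner | depts.amt | depts.score | depts.yr | orders.kind | orders.dept | orders.tag | orders.yr
dave | 1 | 5 | 5 | blue | ops | C | 5
dave | 1 | 5 | 5 | gray | ops | F | 5
After SELECT (2 rows):
depts.score | orders.tag
5 | C
5 | F
After ORDER BY (2 rows):
depts.score | orders.tag
5 | C
5 | F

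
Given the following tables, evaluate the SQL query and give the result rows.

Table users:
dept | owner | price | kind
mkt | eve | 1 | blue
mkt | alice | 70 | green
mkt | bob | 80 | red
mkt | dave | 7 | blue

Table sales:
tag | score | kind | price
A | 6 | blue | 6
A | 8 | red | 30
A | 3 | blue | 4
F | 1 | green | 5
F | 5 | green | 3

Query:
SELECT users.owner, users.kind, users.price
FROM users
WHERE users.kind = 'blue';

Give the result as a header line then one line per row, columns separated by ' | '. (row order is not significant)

== RESULT ==
users.owner | users.kind | users.price
eve | blue | 1
dave | blue | 7

Derivation:
After WHERE (2 rows):
users.dept | users.owner | users.price | users.kind
mkt | eve | 1 | blue
mkt | dave | 7 | blue
After SELECT (2 rows):
users.owner | users.kind | users.price
eve | blue | 1
dave | blue | 7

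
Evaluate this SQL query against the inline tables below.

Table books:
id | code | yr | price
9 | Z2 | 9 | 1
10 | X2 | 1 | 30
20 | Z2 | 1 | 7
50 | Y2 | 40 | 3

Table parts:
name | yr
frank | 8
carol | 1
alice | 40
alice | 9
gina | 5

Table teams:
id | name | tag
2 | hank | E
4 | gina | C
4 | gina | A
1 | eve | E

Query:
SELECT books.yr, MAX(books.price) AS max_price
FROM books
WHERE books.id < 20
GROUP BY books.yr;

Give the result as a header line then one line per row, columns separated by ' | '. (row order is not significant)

After WHERE (2 rows):
books.id | books.code | books.yr | books.price
9 | Z2 | 9 | 1
10 | X2 | 1 | 30
After GROUP BY (2 rows):
books.yr | max_price
9 | 1
1 | 30

== RESULT ==
books.yr | max_price
9 | 1
1 | 30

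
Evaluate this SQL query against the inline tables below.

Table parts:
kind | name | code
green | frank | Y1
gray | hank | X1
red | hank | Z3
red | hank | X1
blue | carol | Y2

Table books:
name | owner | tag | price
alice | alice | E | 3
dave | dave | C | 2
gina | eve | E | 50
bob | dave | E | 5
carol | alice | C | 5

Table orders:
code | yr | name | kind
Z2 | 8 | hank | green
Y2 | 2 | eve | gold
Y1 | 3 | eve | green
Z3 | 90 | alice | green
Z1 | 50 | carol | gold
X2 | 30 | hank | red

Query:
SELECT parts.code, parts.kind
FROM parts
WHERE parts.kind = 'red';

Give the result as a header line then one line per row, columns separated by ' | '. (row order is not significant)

== RESULT ==
parts.code | parts.kind
Z3 | red
X1 | red

Derivation:
After WHERE (2 rows):
parts.kind | parts.name | parts.code
red | hank | Z3
red | hank | X1
After SELECT (2 rows):
parts.code | parts.kind
Z3 | red
X1 | red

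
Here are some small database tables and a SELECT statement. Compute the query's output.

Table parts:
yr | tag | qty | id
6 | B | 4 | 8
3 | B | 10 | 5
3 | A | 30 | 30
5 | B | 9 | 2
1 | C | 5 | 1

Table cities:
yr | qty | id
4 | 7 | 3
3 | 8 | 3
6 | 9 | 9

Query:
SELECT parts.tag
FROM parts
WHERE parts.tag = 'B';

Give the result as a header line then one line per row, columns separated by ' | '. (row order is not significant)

== RESULT ==
parts.tag
B
B
B

Derivation:
After WHERE (3 rows):
parts.yr | parts.tag | parts.qty | parts.id
6 | B | 4 | 8
3 | B | 10 | 5
5 | B | 9 | 2
After SELECT (3 rows):
parts.tag
B
B
B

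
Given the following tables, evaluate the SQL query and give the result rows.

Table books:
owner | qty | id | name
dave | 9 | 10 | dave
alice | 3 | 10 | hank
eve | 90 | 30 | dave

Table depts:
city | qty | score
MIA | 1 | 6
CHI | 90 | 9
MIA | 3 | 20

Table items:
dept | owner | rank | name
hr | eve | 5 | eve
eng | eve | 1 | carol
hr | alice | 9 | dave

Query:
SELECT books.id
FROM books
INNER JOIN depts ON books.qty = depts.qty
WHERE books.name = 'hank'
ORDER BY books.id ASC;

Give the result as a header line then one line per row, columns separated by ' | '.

== RESULT ==
books.id
10

Derivation:
After JOIN depts (2 rows):
books.owner | books.qty | books.id | books.name | depts.city | depts.qty | depts.score
alice | 3 | 10 | hank | MIA | 3 | 20
eve | 90 | 30 | dave | CHI | 90 | 9
After WHERE (1 rows):
books.owner | books.qty | books.id | books.name | depts.city | depts.qty | depts.score
alice | 3 | 10 | hank | MIA | 3 | 20
After SELECT (1 rows):
books.id
10
After ORDER BY (1 rows):
books.id
10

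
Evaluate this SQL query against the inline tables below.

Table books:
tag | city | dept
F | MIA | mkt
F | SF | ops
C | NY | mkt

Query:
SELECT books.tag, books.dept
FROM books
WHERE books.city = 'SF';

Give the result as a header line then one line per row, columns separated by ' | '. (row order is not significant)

== RESULT ==
books.tag | books.dept
F | ops

Derivation:
After WHERE (1 rows):
books.tag | books.city | books.dept
F | SF | ops
After SELECT (1 rows):
books.tag | books.dept
F | ops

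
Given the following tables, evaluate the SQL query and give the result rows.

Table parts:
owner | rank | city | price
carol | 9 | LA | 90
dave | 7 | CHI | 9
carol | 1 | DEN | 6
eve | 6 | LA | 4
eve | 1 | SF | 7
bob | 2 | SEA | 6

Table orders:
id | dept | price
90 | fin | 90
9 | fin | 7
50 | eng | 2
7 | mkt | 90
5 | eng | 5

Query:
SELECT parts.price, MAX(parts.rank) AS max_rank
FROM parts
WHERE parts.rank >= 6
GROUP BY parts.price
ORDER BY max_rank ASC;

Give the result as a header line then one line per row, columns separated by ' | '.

== RESULT ==
parts.price | max_rank
4 | 6
9 | 7
90 | 9

Derivation:
After WHERE (3 rows):
parts.owner | parts.rank | parts.city | parts.price
carol | 9 | LA | 90
dave | 7 | CHI | 9
eve | 6 | LA | 4
After GROUP BY (3 rows):
parts.price | max_rank
90 | 9
9 | 7
4 | 6
After ORDER BY (3 rows):
parts.price | max_rank
4 | 6
9 | 7
90 | 9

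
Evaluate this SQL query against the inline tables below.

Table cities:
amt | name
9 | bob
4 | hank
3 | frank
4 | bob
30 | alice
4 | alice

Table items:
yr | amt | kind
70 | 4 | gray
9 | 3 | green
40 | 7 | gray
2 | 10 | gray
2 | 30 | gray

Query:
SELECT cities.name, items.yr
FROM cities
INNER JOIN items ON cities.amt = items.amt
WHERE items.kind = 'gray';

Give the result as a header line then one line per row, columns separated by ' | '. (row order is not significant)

== RESULT ==
cities.name | items.yr
hank | 70
bob | 70
alice | 2
alice | 70

Derivation:
After JOIN items (5 rows):
cities.amt | cities.name | items.yr | items.amt | items.kind
4 | hank | 70 | 4 | gray
3 | frank | 9 | 3 | green
4 | bob | 70 | 4 | gray
30 | alice | 2 | 30 | gray
4 | alice | 70 | 4 | gray
After WHERE (4 rows):
cities.amt | cities.name | items.yr | items.amt | items.kind
4 | hank | 70 | 4 | gray
4 | bob | 70 | 4 | gray
30 | alice | 2 | 30 | gray
4 | alice | 70 | 4 | gray
After SELECT (4 rows):
cities.name | items.yr
hank | 70
bob | 70
alice | 2
alice | 70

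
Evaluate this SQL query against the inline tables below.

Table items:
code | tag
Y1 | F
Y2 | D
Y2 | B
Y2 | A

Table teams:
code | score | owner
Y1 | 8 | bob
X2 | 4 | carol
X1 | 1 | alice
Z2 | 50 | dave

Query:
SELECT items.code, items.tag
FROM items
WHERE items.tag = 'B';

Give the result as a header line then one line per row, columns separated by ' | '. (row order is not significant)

After WHERE (1 rows):
items.code | items.tag
Y2 | B
After SELECT (1 rows):
items.code | items.tag
Y2 | B

== RESULT ==
items.code | items.tag
Y2 | B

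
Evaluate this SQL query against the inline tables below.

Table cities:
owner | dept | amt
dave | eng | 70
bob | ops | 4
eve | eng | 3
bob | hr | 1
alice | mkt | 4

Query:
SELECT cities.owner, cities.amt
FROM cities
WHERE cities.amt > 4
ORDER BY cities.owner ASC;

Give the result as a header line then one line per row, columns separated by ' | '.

== RESULT ==
cities.owner | cities.amt
dave | 70

Derivation:
After WHERE (1 rows):
cities.owner | cities.dept | cities.amt
dave | eng | 70
After SELECT (1 rows):
cities.owner | cities.amt
dave | 70
After ORDER BY (1 rows):
cities.owner | cities.amt
dave | 70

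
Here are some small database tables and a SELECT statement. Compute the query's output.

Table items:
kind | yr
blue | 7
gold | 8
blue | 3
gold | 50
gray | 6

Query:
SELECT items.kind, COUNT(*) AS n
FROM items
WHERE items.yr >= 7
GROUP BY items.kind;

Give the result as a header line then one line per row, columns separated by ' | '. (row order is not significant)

After WHERE (3 rows):
items.kind | items.yr
blue | 7
gold | 8
gold | 50
After GROUP BY (2 rows):
items.kind | n
blue | 1
gold | 2

== RESULT ==
items.kind | n
blue | 1
gold | 2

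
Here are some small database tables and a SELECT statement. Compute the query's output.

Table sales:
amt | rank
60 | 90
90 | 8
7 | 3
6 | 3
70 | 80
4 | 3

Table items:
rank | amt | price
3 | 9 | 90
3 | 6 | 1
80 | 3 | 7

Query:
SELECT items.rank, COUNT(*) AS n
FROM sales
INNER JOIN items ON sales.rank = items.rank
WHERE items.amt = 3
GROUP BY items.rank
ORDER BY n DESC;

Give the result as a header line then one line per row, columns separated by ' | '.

After JOIN items (7 rows):
sales.amt | sales.rank | items.rank | items.amt | items.price
7 | 3 | 3 | 9 | 90
7 | 3 | 3 | 6 | 1
6 | 3 | 3 | 9 | 90
6 | 3 | 3 | 6 | 1
70 | 80 | 80 | 3 | 7
4 | 3 | 3 | 9 | 90
4 | 3 | 3 | 6 | 1
After WHERE (1 rows):
sales.amt | sales.rank | items.rank | items.amt | items.price
70 | 80 | 80 | 3 | 7
After GROUP BY (1 rows):
items.rank | n
80 | 1
After ORDER BY (1 rows):
items.rank | n
80 | 1

== RESULT ==
items.rank | n
80 | 1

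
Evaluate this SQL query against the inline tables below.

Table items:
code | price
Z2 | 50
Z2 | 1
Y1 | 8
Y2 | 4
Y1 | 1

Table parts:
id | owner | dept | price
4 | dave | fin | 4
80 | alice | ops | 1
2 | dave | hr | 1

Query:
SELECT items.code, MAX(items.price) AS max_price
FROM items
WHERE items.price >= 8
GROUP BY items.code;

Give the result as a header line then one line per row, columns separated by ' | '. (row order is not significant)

== RESULT ==
items.code | max_price
Z2 | 50
Y1 | 8

Derivation:
After WHERE (2 rows):
items.code | items.price
Z2 | 50
Y1 | 8
After GROUP BY (2 rows):
items.code | max_price
Z2 | 50
Y1 | 8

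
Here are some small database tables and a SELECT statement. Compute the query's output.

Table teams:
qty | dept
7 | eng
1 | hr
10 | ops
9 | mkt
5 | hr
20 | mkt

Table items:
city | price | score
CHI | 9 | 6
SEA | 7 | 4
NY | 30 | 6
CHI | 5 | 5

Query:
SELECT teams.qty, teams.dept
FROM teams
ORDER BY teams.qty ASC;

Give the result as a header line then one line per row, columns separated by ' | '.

== RESULT ==
teams.qty | teams.dept
1 | hr
5 | hr
7 | eng
9 | mkt
10 | ops
20 | mkt

Derivation:
After SELECT (6 rows):
teams.qty | teams.dept
7 | eng
1 | hr
10 | ops
9 | mkt
5 | hr
20 | mkt
After ORDER BY (6 rows):
teams.qty | teams.dept
1 | hr
5 | hr
7 | eng
9 | mkt
10 | ops
20 | mkt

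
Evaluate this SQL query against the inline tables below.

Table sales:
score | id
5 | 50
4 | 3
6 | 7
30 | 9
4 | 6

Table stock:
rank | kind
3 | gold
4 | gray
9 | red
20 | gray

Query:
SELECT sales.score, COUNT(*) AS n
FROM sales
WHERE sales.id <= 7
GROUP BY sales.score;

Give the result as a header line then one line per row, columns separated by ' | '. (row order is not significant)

After WHERE (3 rows):
sales.score | sales.id
4 | 3
6 | 7
4 | 6
After GROUP BY (2 rows):
sales.score | n
4 | 2
6 | 1

== RESULT ==
sales.score | n
4 | 2
6 | 1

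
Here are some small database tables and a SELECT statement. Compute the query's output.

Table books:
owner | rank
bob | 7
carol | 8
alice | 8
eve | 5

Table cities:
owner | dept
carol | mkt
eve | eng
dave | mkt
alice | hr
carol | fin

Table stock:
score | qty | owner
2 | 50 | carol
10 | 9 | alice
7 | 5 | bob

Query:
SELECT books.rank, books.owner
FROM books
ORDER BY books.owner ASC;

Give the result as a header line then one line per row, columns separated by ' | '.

== RESULT ==
books.rank | books.owner
8 | alice
7 | bob
8 | carol
5 | eve

Derivation:
After SELECT (4 rows):
books.rank | books.owner
7 | bob
8 | carol
8 | alice
5 | eve
After ORDER BY (4 rows):
books.rank | books.owner
8 | alice
7 | bob
8 | carol
5 | eve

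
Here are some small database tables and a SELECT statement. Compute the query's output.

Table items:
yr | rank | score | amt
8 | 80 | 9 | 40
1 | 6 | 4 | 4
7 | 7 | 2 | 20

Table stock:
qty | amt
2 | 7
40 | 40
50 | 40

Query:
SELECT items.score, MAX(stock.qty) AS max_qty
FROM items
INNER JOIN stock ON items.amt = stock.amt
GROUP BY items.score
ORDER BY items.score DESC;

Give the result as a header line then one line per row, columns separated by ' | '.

After JOIN stock (2 rows):
items.yr | items.rank | items.score | items.amt | stock.qty | stock.amt
8 | 80 | 9 | 40 | 40 | 40
8 | 80 | 9 | 40 | 50 | 40
After GROUP BY (1 rows):
items.score | max_qty
9 | 50
After ORDER BY (1 rows):
items.score | max_qty
9 | 50

== RESULT ==
items.score | max_qty
9 | 50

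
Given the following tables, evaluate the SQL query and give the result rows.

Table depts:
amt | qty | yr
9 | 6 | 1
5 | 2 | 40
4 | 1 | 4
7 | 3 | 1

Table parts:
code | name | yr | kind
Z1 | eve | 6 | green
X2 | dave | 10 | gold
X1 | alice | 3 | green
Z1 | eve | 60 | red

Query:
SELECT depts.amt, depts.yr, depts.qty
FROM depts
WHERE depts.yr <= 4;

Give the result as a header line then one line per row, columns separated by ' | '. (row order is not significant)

After WHERE (3 rows):
depts.amt | depts.qty | depts.yr
9 | 6 | 1
4 | 1 | 4
7 | 3 | 1
After SELECT (3 rows):
depts.amt | depts.yr | depts.qty
9 | 1 | 6
4 | 4 | 1
7 | 1 | 3

== RESULT ==
depts.amt | depts.yr | depts.qty
9 | 1 | 6
4 | 4 | 1
7 | 1 | 3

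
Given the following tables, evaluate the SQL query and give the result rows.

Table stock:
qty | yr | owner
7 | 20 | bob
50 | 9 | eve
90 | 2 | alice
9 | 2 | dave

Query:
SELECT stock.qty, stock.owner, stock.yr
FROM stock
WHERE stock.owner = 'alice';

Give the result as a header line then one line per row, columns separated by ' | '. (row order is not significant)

== RESULT ==
stock.qty | stock.owner | stock.yr
90 | alice | 2

Derivation:
After WHERE (1 rows):
stock.qty | stock.yr | stock.owner
90 | 2 | alice
After SELECT (1 rows):
stock.qty | stock.owner | stock.yr
90 | alice | 2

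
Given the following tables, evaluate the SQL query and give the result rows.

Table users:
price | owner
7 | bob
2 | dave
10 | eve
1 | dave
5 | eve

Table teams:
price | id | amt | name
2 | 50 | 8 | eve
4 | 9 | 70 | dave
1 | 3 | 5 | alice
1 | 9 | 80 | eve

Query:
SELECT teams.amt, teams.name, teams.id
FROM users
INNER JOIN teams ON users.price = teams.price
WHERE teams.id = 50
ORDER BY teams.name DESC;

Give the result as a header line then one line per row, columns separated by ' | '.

== RESULT ==
teams.amt | teams.name | teams.id
8 | eve | 50

Derivation:
After JOIN teams (3 rows):
users.price | users.owner | teams.price | teams.id | teams.amt | teams.name
2 | dave | 2 | 50 | 8 | eve
1 | dave | 1 | 3 | 5 | alice
1 | dave | 1 | 9 | 80 | eve
After WHERE (1 rows):
users.price | users.owner | teams.price | teams.id | teams.amt | teams.name
2 | dave | 2 | 50 | 8 | eve
After SELECT (1 rows):
teams.amt | teams.name | teams.id
8 | eve | 50
After ORDER BY (1 rows):
teams.amt | teams.name | teams.id
8 | eve | 50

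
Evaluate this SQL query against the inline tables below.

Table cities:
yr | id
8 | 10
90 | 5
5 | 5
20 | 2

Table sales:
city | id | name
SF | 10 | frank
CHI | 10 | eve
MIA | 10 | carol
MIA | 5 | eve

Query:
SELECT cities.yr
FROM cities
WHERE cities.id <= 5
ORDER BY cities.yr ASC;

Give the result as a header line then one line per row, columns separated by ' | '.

After WHERE (3 rows):
cities.yr | cities.id
90 | 5
5 | 5
20 | 2
After SELECT (3 rows):
cities.yr
90
5
20
After ORDER BY (3 rows):
cities.yr
5
20
90

== RESULT ==
cities.yr
5
20
90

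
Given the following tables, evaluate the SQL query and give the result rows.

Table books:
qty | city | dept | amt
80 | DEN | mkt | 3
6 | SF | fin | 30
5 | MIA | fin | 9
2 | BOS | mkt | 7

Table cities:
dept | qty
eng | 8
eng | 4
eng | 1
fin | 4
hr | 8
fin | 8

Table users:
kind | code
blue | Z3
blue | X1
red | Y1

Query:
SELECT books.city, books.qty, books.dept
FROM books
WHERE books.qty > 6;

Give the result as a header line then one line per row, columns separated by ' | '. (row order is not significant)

After WHERE (1 rows):
books.qty | books.city | books.dept | books.amt
80 | DEN | mkt | 3
After SELECT (1 rows):
books.city | books.qty | books.dept
DEN | 80 | mkt

== RESULT ==
books.city | books.qty | books.dept
DEN | 80 | mkt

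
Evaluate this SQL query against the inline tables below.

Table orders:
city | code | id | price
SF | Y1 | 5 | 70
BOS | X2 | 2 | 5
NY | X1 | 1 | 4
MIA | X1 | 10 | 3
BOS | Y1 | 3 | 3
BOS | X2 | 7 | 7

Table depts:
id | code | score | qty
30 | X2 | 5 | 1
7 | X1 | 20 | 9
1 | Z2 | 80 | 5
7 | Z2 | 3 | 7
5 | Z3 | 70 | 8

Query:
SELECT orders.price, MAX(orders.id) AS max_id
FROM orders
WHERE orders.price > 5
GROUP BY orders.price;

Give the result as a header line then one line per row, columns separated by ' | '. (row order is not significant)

After WHERE (2 rows):
orders.city | orders.code | orders.id | orders.price
SF | Y1 | 5 | 70
BOS | X2 | 7 | 7
After GROUP BY (2 rows):
orders.price | max_id
70 | 5
7 | 7

== RESULT ==
orders.price | max_id
70 | 5
7 | 7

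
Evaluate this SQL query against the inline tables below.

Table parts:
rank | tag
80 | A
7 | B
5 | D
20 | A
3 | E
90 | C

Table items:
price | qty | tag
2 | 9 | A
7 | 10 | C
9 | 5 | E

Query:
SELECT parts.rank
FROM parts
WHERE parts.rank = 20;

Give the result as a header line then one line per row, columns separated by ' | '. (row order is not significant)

== RESULT ==
parts.rank
20

Derivation:
After WHERE (1 rows):
parts.rank | parts.tag
20 | A
After SELECT (1 rows):
parts.rank
20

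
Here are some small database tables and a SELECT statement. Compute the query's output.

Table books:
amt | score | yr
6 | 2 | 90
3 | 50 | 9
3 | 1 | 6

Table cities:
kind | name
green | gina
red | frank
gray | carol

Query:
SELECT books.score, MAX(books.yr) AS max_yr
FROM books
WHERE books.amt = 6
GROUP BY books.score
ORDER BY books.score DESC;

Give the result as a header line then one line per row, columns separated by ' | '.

After WHERE (1 rows):
books.amt | books.score | books.yr
6 | 2 | 90
After GROUP BY (1 rows):
books.score | max_yr
2 | 90
After ORDER BY (1 rows):
books.score | max_yr
2 | 90

== RESULT ==
books.score | max_yr
2 | 90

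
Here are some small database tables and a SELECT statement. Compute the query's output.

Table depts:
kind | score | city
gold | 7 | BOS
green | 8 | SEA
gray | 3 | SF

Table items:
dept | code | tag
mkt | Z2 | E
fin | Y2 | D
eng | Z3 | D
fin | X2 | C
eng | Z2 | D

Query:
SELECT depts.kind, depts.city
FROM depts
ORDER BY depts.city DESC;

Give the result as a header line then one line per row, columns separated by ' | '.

== RESULT ==
depts.kind | depts.city
gray | SF
green | SEA
gold | BOS

Derivation:
After SELECT (3 rows):
depts.kind | depts.city
gold | BOS
green | SEA
gray | SF
After ORDER BY (3 rows):
depts.kind | depts.city
gray | SF
green | SEA
gold | BOS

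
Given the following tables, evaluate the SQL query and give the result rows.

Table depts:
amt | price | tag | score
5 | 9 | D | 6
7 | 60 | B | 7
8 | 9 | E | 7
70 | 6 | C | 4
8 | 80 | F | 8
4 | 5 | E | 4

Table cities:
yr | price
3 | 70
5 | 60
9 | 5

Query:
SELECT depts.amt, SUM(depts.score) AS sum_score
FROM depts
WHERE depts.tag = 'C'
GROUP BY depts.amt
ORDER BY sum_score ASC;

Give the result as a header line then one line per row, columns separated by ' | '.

== RESULT ==
depts.amt | sum_score
70 | 4

Derivation:
After WHERE (1 rows):
depts.amt | depts.price | depts.tag | depts.score
70 | 6 | C | 4
After GROUP BY (1 rows):
depts.amt | sum_score
70 | 4
After ORDER BY (1 rows):
depts.amt | sum_score
70 | 4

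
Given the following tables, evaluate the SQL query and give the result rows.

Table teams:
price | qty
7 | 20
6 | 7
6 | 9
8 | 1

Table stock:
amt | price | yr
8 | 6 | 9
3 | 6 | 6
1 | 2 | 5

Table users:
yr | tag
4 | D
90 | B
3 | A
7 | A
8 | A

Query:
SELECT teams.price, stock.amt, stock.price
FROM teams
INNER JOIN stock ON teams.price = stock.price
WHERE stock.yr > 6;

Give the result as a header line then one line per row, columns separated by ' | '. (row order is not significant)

== RESULT ==
teams.price | stock.amt | stock.price
6 | 8 | 6
6 | 8 | 6

Derivation:
After JOIN stock (4 rows):
teams.price | teams.qty | stock.amt | stock.price | stock.yr
6 | 7 | 8 | 6 | 9
6 | 7 | 3 | 6 | 6
6 | 9 | 8 | 6 | 9
6 | 9 | 3 | 6 | 6
After WHERE (2 rows):
teams.price | teams.qty | stock.amt | stock.price | stock.yr
6 | 7 | 8 | 6 | 9
6 | 9 | 8 | 6 | 9
After SELECT (2 rows):
teams.price | stock.amt | stock.price
6 | 8 | 6
6 | 8 | 6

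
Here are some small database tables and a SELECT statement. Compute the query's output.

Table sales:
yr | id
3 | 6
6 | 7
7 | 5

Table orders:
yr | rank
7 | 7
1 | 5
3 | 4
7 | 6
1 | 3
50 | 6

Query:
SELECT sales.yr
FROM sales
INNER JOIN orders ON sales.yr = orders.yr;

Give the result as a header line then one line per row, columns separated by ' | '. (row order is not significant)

== RESULT ==
sales.yr
3
7
7

Derivation:
After JOIN orders (3 rows):
sales.yr | sales.id | orders.yr | orders.rank
3 | 6 | 3 | 4
7 | 5 | 7 | 7
7 | 5 | 7 | 6
After SELECT (3 rows):
sales.yr
3
7
7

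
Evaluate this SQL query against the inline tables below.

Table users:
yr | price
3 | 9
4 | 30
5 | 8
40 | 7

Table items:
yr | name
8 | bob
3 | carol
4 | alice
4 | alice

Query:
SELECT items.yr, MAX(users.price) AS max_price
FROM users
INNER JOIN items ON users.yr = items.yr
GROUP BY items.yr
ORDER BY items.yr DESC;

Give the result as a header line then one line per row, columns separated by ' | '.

== RESULT ==
items.yr | max_price
4 | 30
3 | 9

Derivation:
After JOIN items (3 rows):
users.yr | users.price | items.yr | items.name
3 | 9 | 3 | carol
4 | 30 | 4 | alice
4 | 30 | 4 | alice
After GROUP BY (2 rows):
items.yr | max_price
3 | 9
4 | 30
After ORDER BY (2 rows):
items.yr | max_price
4 | 30
3 | 9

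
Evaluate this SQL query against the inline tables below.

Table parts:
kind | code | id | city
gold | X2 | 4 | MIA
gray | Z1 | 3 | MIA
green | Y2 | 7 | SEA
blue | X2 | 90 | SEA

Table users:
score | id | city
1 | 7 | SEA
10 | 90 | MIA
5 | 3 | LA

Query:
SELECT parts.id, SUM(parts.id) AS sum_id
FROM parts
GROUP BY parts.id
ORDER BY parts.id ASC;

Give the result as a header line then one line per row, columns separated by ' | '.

After GROUP BY (4 rows):
parts.id | sum_id
4 | 4
3 | 3
7 | 7
90 | 90
After ORDER BY (4 rows):
parts.id | sum_id
3 | 3
4 | 4
7 | 7
90 | 90

== RESULT ==
parts.id | sum_id
3 | 3
4 | 4
7 | 7
90 | 90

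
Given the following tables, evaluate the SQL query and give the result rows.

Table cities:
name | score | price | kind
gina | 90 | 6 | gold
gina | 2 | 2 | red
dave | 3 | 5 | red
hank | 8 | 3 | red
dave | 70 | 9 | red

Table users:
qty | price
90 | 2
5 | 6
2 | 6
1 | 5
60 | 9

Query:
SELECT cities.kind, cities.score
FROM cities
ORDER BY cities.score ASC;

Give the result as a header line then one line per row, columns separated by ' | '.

After SELECT (5 rows):
cities.kind | cities.score
gold | 90
red | 2
red | 3
red | 8
red | 70
After ORDER BY (5 rows):
cities.kind | cities.score
red | 2
red | 3
red | 8
red | 70
gold | 90

== RESULT ==
cities.kind | cities.score
red | 2
red | 3
red | 8
red | 70
gold | 90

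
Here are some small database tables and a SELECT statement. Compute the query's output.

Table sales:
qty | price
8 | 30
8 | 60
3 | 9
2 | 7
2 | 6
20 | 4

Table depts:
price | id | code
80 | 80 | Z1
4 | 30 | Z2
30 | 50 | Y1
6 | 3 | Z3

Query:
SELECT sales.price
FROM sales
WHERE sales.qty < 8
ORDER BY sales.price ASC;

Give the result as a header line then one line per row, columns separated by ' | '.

== RESULT ==
sales.price
6
7
9

Derivation:
After WHERE (3 rows):
sales.qty | sales.price
3 | 9
2 | 7
2 | 6
After SELECT (3 rows):
sales.price
9
7
6
After ORDER BY (3 rows):
sales.price
6
7
9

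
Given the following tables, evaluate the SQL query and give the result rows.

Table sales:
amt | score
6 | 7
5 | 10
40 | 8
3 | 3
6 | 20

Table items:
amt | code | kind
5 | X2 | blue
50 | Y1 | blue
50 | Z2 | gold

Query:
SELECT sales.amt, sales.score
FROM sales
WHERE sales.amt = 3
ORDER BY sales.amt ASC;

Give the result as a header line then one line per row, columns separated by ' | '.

== RESULT ==
sales.amt | sales.score
3 | 3

Derivation:
After WHERE (1 rows):
sales.amt | sales.score
3 | 3
After SELECT (1 rows):
sales.amt | sales.score
3 | 3
After ORDER BY (1 rows):
sales.amt | sales.score
3 | 3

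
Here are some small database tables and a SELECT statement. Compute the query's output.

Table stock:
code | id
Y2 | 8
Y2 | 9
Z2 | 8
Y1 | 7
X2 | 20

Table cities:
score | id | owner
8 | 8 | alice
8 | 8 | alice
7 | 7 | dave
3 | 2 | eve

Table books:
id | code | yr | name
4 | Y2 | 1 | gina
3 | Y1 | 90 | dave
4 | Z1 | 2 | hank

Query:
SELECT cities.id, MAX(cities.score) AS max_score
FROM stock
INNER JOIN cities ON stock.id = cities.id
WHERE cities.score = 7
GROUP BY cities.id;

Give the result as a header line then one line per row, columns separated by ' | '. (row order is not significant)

After JOIN cities (5 rows):
stock.code | stock.id | cities.score | cities.id | cities.owner
Y2 | 8 | 8 | 8 | alice
Y2 | 8 | 8 | 8 | alice
Z2 | 8 | 8 | 8 | alice
Z2 | 8 | 8 | 8 | alice
Y1 | 7 | 7 | 7 | dave
After WHERE (1 rows):
stock.code | stock.id | cities.score | cities.id | cities.owner
Y1 | 7 | 7 | 7 | dave
After GROUP BY (1 rows):
cities.id | max_score
7 | 7

== RESULT ==
cities.id | max_score
7 | 7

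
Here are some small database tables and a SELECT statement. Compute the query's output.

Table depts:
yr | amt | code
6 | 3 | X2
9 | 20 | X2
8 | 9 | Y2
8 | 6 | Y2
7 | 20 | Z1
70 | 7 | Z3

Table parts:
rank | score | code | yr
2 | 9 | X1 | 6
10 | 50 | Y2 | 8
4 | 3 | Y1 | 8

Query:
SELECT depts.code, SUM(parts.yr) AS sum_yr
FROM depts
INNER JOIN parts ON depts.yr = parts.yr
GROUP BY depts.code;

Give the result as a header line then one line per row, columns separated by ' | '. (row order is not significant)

After JOIN parts (5 rows):
depts.yr | depts.amt | depts.code | parts.rank | parts.score | parts.code | parts.yr
6 | 3 | X2 | 2 | 9 | X1 | 6
8 | 9 | Y2 | 10 | 50 | Y2 | 8
8 | 9 | Y2 | 4 | 3 | Y1 | 8
8 | 6 | Y2 | 10 | 50 | Y2 | 8
8 | 6 | Y2 | 4 | 3 | Y1 | 8
After GROUP BY (2 rows):
depts.code | sum_yr
X2 | 6
Y2 | 32

== RESULT ==
depts.code | sum_yr
X2 | 6
Y2 | 32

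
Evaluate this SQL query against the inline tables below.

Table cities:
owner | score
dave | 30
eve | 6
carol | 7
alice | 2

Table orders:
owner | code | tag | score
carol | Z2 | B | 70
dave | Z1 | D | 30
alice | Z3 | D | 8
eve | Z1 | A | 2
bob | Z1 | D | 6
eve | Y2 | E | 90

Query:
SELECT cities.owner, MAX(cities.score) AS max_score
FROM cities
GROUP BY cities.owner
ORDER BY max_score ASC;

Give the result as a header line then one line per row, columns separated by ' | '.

After GROUP BY (4 rows):
cities.owner | max_score
dave | 30
eve | 6
carol | 7
alice | 2
After ORDER BY (4 rows):
cities.owner | max_score
alice | 2
eve | 6
carol | 7
dave | 30

== RESULT ==
cities.owner | max_score
alice | 2
eve | 6
carol | 7
dave | 30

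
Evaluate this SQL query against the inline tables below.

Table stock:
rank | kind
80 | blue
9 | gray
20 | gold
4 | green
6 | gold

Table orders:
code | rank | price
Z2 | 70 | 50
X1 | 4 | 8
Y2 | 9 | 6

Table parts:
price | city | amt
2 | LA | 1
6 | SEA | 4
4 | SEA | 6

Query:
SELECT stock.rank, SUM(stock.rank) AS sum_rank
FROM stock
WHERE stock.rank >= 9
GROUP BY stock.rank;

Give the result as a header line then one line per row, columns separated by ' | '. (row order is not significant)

After WHERE (3 rows):
stock.rank | stock.kind
80 | blue
9 | gray
20 | gold
After GROUP BY (3 rows):
stock.rank | sum_rank
80 | 80
9 | 9
20 | 20

== RESULT ==
stock.rank | sum_rank
80 | 80
9 | 9
20 | 20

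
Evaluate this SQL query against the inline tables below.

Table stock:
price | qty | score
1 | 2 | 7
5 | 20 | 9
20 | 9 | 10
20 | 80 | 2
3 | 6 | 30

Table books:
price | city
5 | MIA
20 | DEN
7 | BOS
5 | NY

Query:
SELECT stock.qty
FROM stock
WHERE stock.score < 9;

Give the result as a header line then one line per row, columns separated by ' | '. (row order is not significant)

== RESULT ==
stock.qty
2
80

Derivation:
After WHERE (2 rows):
stock.price | stock.qty | stock.score
1 | 2 | 7
20 | 80 | 2
After SELECT (2 rows):
stock.qty
2
80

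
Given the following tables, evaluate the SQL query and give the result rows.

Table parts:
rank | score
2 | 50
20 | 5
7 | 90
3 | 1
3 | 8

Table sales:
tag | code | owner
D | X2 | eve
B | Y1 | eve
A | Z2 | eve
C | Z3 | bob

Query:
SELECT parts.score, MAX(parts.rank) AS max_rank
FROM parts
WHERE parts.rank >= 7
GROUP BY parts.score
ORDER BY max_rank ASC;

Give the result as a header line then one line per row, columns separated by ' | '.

== RESULT ==
parts.score | max_rank
90 | 7
5 | 20

Derivation:
After WHERE (2 rows):
parts.rank | parts.score
20 | 5
7 | 90
After GROUP BY (2 rows):
parts.score | max_rank
5 | 20
90 | 7
After ORDER BY (2 rows):
parts.score | max_rank
90 | 7
5 | 20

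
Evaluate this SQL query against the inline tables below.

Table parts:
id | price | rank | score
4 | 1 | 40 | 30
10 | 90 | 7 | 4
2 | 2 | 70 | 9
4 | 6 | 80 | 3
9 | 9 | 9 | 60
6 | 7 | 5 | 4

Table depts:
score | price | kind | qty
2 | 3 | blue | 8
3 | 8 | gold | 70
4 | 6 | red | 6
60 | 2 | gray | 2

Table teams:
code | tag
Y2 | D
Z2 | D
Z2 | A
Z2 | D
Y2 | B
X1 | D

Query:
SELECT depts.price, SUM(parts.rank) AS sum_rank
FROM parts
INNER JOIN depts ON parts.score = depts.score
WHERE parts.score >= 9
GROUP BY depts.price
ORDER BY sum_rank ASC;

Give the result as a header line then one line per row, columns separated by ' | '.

== RESULT ==
depts.price | sum_rank
2 | 9

Derivation:
After JOIN depts (4 rows):
parts.id | parts.price | parts.rank | parts.score | depts.score | depts.price | depts.kind | depts.qty
10 | 90 | 7 | 4 | 4 | 6 | red | 6
4 | 6 | 80 | 3 | 3 | 8 | gold | 70
9 | 9 | 9 | 60 | 60 | 2 | gray | 2
6 | 7 | 5 | 4 | 4 | 6 | red | 6
After WHERE (1 rows):
parts.id | parts.price | parts.rank | parts.score | depts.score | depts.price | depts.kind | depts.qty
9 | 9 | 9 | 60 | 60 | 2 | gray | 2
After GROUP BY (1 rows):
depts.price | sum_rank
2 | 9
After ORDER BY (1 rows):
depts.price | sum_rank
2 | 9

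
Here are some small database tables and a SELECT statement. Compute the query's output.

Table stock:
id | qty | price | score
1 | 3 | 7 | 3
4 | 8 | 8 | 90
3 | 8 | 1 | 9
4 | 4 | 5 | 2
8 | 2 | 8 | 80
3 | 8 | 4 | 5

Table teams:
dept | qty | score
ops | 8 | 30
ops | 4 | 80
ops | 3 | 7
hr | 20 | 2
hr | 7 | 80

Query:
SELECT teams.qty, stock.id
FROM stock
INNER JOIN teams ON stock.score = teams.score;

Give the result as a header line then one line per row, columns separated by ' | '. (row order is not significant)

After JOIN teams (3 rows):
stock.id | stock.qty | stock.price | stock.score | teams.dept | teams.qty | teams.score
4 | 4 | 5 | 2 | hr | 20 | 2
8 | 2 | 8 | 80 | ops | 4 | 80
8 | 2 | 8 | 80 | hr | 7 | 80
After SELECT (3 rows):
teams.qty | stock.id
20 | 4
4 | 8
7 | 8

== RESULT ==
teams.qty | stock.id
20 | 4
4 | 8
7 | 8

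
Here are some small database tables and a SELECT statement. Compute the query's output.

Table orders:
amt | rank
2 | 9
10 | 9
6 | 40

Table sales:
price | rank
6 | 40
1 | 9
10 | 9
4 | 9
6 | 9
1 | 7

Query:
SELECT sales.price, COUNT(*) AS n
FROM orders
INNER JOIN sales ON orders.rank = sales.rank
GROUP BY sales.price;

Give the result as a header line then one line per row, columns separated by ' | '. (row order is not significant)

== RESULT ==
sales.price | n
1 | 2
10 | 2
4 | 2
6 | 3

Derivation:
After JOIN sales (9 rows):
orders.amt | orders.rank | sales.price | sales.rank
2 | 9 | 1 | 9
2 | 9 | 10 | 9
2 | 9 | 4 | 9
2 | 9 | 6 | 9
10 | 9 | 1 | 9
10 | 9 | 10 | 9
10 | 9 | 4 | 9
10 | 9 | 6 | 9
6 | 40 | 6 | 40
After GROUP BY (4 rows):
sales.price | n
1 | 2
10 | 2
4 | 2
6 | 3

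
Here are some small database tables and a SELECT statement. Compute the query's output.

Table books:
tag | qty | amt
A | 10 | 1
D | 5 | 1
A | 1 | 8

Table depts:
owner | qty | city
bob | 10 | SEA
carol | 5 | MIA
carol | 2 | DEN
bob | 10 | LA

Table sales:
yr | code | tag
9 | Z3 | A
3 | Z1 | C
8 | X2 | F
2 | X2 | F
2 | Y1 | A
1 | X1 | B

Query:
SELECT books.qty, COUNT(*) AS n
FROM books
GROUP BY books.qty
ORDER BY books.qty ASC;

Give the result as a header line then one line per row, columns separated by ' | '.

== RESULT ==
books.qty | n
1 | 1
5 | 1
10 | 1

Derivation:
After GROUP BY (3 rows):
books.qty | n
10 | 1
5 | 1
1 | 1
After ORDER BY (3 rows):
books.qty | n
1 | 1
5 | 1
10 | 1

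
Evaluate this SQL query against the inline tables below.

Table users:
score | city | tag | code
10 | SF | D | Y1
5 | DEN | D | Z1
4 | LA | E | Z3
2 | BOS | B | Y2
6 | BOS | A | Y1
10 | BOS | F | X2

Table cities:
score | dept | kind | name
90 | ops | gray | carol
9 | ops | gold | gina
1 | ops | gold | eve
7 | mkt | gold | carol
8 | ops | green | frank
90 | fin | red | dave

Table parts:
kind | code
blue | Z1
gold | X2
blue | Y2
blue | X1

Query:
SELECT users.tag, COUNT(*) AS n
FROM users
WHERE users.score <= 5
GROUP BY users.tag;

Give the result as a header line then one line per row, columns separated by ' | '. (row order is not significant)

== RESULT ==
users.tag | n
D | 1
E | 1
B | 1

Derivation:
After WHERE (3 rows):
users.score | users.city | users.tag | users.code
5 | DEN | D | Z1
4 | LA | E | Z3
2 | BOS | B | Y2
After GROUP BY (3 rows):
users.tag | n
D | 1
E | 1
B | 1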